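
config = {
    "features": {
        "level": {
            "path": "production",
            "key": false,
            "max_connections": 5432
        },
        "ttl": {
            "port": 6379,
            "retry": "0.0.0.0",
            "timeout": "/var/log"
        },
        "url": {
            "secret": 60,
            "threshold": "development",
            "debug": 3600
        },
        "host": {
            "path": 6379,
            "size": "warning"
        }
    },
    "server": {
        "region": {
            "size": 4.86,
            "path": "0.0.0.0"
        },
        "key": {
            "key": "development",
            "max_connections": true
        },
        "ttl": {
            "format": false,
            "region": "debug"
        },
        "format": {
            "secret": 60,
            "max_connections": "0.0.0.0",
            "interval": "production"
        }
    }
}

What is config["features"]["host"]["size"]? "warning"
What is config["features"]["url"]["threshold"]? "development"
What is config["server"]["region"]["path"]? "0.0.0.0"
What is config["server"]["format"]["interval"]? "production"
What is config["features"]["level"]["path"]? "production"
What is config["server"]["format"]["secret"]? 60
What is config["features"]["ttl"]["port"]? 6379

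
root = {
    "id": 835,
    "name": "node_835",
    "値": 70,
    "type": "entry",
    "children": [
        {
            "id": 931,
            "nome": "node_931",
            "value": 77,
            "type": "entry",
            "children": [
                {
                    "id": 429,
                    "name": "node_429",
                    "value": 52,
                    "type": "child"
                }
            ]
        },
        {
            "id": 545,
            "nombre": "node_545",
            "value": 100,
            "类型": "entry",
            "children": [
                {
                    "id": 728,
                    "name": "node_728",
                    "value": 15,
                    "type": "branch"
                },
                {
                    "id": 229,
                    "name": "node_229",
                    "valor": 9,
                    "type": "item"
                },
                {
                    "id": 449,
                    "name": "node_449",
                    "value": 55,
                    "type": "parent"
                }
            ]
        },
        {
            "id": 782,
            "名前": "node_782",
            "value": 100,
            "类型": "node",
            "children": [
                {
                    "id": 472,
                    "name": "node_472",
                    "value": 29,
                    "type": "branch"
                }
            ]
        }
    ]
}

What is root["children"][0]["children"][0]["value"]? 52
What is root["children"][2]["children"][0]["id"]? 472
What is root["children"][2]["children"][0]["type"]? "branch"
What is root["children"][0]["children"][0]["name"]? "node_429"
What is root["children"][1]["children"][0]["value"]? 15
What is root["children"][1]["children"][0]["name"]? "node_728"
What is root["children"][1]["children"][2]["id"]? 449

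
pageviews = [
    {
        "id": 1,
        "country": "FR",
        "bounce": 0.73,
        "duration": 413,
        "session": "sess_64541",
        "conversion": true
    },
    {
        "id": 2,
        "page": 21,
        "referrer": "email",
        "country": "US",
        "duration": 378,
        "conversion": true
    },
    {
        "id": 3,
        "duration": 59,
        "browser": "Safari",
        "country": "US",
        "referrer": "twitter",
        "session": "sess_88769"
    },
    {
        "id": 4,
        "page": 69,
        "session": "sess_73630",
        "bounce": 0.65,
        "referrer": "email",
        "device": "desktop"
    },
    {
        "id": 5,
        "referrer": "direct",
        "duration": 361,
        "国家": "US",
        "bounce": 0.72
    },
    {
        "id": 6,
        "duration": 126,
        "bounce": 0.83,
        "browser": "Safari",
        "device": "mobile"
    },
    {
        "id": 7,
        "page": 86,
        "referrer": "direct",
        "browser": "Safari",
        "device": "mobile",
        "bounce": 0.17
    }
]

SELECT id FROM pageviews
[1, 2, 3, 4, 5, 6, 7]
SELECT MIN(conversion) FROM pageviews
True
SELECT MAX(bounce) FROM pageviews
0.83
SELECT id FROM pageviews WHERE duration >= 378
[1, 2]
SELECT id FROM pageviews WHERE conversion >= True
[1, 2]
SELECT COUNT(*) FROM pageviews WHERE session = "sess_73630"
1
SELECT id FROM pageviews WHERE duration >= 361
[1, 2, 5]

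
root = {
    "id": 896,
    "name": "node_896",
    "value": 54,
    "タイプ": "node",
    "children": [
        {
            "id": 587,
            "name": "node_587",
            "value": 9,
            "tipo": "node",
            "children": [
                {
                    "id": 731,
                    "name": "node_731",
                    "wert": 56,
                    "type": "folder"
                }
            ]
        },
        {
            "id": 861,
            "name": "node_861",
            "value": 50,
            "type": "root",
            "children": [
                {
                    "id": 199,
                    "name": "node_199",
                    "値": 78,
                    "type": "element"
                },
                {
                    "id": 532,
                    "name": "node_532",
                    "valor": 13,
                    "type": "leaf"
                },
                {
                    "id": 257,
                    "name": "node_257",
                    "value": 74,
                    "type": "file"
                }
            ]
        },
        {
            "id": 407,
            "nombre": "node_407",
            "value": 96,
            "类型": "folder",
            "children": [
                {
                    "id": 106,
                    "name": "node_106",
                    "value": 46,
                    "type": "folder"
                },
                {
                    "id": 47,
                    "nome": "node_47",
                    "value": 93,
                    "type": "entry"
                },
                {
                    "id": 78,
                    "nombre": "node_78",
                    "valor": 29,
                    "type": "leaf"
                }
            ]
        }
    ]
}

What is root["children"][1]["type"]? "root"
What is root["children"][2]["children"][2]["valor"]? 29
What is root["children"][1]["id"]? 861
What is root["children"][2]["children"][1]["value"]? 93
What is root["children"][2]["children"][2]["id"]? 78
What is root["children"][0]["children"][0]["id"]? 731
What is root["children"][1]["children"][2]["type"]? "file"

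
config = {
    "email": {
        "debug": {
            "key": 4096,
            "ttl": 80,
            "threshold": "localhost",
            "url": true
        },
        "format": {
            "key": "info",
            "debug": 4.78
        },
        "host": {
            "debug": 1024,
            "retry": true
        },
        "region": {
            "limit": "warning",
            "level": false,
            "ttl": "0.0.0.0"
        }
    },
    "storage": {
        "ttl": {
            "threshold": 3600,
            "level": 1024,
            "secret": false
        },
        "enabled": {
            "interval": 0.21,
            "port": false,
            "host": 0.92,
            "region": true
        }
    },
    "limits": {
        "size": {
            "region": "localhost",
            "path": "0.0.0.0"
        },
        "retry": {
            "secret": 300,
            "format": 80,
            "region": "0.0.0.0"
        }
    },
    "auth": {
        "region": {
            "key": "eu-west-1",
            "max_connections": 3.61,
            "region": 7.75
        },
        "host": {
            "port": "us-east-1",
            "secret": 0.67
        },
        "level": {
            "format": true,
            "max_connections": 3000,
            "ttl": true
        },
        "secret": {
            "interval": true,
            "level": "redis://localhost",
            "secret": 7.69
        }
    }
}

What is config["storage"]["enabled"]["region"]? True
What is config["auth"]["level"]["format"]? True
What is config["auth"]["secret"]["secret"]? 7.69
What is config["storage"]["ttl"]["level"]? 1024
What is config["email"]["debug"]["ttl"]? 80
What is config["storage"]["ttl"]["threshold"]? 3600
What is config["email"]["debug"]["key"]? 4096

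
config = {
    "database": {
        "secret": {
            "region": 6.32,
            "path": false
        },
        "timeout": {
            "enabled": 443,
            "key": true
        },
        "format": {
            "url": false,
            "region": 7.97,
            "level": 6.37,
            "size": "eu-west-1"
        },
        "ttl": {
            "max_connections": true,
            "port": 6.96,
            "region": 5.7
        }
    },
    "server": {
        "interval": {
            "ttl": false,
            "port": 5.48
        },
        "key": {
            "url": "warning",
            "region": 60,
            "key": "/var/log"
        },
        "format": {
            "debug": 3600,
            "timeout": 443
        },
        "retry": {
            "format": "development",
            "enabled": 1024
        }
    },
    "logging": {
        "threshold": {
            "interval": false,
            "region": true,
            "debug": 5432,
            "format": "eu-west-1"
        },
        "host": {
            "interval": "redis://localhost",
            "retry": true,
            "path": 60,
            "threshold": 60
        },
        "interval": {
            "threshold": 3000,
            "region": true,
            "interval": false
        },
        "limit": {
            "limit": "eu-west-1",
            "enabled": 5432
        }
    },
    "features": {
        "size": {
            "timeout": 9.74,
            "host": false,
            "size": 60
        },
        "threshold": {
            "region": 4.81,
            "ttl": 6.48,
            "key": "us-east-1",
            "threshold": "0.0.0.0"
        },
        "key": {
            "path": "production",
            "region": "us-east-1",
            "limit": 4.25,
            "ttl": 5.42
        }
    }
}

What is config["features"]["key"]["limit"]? 4.25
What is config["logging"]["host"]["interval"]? "redis://localhost"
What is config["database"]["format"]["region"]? 7.97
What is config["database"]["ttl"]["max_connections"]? True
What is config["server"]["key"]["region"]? 60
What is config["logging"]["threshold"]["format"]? "eu-west-1"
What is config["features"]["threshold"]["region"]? 4.81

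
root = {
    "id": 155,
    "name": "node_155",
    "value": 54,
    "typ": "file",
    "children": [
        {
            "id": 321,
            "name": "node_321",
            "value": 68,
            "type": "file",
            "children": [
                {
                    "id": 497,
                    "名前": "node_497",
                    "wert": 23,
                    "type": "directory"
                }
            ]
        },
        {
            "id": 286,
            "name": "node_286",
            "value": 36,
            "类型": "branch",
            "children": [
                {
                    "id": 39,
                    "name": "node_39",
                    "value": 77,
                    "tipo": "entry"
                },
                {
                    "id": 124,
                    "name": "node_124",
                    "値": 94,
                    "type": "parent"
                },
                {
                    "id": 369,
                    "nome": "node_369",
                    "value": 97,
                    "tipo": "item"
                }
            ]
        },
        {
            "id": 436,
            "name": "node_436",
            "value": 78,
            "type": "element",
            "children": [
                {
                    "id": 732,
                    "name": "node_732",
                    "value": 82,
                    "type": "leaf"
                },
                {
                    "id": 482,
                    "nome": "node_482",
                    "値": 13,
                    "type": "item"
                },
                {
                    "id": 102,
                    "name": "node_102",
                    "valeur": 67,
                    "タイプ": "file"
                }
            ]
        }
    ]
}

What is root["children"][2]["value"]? 78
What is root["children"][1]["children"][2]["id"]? 369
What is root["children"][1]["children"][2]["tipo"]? "item"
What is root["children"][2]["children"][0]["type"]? "leaf"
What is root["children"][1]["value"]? 36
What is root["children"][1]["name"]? "node_286"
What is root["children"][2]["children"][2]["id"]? 102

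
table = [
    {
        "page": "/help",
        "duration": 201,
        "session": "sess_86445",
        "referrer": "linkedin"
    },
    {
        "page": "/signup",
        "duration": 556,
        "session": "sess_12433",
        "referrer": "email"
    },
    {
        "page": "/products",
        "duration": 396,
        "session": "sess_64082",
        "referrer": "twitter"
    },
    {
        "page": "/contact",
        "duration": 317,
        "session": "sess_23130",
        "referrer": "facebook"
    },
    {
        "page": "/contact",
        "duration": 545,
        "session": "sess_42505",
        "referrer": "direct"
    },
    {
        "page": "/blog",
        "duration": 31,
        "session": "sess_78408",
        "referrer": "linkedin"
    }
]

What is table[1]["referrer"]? "email"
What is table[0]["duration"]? 201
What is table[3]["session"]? "sess_23130"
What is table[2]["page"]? "/products"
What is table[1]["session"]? "sess_12433"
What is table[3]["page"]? "/contact"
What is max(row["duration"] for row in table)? 556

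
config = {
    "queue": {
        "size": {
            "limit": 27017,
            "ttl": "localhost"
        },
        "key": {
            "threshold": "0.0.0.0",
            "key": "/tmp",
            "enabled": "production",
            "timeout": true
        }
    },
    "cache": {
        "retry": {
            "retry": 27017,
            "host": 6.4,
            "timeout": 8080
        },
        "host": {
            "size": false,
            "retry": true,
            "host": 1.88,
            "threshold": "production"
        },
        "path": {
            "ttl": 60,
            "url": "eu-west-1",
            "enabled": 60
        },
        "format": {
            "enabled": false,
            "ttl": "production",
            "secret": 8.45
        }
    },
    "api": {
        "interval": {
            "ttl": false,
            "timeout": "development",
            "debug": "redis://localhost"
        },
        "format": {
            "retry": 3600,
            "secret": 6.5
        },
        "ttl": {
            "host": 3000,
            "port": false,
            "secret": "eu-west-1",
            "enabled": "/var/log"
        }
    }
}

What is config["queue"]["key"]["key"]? "/tmp"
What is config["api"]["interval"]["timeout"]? "development"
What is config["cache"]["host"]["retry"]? True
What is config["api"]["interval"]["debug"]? "redis://localhost"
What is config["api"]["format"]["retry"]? 3600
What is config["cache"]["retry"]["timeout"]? 8080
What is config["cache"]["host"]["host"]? 1.88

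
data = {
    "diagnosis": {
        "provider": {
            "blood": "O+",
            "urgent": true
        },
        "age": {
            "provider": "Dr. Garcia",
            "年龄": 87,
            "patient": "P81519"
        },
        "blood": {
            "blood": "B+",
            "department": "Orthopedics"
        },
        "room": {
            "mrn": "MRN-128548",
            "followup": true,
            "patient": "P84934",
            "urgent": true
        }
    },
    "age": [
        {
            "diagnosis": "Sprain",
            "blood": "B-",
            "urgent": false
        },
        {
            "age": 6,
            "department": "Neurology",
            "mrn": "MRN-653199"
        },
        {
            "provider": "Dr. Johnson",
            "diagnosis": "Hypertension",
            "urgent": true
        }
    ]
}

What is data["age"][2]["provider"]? "Dr. Johnson"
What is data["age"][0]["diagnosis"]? "Sprain"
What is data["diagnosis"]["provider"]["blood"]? "O+"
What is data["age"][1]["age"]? 6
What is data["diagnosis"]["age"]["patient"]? "P81519"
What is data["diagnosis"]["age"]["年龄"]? 87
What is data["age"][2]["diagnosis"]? "Hypertension"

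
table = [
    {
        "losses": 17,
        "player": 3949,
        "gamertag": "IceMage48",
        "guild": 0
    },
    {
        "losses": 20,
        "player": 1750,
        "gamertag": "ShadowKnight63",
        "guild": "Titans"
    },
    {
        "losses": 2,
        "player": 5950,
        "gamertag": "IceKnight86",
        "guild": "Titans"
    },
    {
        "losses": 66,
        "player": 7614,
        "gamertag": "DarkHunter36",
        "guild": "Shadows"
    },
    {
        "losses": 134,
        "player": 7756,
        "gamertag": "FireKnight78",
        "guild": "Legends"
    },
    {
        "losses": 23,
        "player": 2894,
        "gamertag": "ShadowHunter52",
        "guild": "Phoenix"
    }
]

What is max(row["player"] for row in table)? 7756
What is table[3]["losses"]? 66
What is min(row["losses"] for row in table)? 2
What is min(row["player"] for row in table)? 1750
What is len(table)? 6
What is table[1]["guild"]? "Titans"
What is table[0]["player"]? 3949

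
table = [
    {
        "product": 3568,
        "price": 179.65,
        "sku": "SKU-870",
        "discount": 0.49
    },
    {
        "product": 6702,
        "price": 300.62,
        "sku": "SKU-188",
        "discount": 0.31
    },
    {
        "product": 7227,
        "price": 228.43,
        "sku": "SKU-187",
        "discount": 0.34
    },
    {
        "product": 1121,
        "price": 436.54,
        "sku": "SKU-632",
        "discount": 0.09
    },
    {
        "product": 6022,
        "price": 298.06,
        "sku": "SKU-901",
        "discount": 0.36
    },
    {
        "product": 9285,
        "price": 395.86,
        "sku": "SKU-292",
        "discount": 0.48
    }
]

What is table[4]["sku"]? "SKU-901"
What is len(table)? 6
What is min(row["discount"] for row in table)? 0.09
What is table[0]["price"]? 179.65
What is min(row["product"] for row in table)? 1121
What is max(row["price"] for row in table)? 436.54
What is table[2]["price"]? 228.43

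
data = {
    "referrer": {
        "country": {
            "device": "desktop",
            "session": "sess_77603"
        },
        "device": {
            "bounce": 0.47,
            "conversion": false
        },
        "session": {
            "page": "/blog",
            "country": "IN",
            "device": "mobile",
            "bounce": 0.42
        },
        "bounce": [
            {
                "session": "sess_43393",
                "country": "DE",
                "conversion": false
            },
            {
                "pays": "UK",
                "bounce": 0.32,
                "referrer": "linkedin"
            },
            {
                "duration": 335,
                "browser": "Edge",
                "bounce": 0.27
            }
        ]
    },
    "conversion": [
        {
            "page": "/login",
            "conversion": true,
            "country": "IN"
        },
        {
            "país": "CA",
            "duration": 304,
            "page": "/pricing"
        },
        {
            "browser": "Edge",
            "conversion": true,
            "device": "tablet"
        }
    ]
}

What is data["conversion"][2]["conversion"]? True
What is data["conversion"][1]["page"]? "/pricing"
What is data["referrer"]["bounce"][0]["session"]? "sess_43393"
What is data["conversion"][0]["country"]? "IN"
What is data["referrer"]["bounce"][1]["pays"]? "UK"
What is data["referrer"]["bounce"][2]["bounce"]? 0.27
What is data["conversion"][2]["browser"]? "Edge"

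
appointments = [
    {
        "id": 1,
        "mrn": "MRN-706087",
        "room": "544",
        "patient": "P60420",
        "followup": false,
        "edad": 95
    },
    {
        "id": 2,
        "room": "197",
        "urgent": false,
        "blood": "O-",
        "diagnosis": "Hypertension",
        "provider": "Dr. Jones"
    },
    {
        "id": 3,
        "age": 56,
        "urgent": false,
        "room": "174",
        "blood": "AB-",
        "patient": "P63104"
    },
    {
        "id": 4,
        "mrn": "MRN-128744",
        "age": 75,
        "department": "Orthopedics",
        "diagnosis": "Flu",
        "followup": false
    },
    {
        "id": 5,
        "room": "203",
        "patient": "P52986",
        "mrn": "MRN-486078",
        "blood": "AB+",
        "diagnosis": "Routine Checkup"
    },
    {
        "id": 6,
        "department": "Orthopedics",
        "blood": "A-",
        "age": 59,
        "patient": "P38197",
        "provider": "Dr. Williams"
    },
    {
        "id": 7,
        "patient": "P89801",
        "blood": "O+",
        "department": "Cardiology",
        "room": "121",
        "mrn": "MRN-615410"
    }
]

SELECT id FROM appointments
[1, 2, 3, 4, 5, 6, 7]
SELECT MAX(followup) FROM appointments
False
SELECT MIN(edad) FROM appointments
95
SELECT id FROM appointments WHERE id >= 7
[7]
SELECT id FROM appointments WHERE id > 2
[3, 4, 5, 6, 7]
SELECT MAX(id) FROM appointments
7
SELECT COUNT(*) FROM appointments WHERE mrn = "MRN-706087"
1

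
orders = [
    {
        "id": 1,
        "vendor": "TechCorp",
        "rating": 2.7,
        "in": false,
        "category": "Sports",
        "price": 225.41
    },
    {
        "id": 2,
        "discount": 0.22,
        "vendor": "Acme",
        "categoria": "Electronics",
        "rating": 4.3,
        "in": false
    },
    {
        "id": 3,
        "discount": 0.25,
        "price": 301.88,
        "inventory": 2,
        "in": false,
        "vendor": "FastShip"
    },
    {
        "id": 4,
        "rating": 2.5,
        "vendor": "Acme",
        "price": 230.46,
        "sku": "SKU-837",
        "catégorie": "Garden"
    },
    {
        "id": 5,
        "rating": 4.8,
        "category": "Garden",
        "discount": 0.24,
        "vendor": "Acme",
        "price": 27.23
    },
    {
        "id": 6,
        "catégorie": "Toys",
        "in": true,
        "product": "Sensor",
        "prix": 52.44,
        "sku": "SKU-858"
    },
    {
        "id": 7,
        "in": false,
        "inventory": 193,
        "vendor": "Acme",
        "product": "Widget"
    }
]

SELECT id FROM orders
[1, 2, 3, 4, 5, 6, 7]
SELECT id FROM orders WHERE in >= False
[1, 2, 3, 6, 7]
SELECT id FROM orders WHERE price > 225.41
[3, 4]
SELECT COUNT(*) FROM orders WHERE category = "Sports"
1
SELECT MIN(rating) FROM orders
2.5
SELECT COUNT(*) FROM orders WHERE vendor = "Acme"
4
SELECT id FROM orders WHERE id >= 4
[4, 5, 6, 7]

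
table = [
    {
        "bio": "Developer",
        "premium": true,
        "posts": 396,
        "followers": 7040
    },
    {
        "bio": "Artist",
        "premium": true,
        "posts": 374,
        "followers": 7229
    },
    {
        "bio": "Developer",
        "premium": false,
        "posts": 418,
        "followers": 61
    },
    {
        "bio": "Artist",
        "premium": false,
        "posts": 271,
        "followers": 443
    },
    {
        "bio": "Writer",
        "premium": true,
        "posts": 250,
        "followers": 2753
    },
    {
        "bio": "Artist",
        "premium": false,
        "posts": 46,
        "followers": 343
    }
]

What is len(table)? 6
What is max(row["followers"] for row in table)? 7229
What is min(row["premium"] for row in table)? False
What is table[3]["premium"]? False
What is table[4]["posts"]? 250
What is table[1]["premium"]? True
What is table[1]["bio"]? "Artist"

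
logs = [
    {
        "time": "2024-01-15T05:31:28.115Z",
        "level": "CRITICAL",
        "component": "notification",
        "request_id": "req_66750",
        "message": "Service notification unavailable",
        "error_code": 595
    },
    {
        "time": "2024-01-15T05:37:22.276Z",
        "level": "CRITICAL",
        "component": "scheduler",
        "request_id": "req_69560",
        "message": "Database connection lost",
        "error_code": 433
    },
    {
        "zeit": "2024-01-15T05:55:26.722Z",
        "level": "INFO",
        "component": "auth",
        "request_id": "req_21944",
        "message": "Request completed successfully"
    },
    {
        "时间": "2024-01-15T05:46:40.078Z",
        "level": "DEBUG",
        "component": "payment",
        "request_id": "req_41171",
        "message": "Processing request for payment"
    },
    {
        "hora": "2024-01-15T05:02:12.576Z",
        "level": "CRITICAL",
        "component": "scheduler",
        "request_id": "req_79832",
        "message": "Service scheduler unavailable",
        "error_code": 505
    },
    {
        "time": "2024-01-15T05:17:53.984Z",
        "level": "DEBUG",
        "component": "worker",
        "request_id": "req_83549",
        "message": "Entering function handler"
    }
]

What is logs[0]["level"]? "CRITICAL"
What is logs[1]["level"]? "CRITICAL"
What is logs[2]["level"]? "INFO"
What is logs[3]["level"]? "DEBUG"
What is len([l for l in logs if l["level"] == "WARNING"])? 0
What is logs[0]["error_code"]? 595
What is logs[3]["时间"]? "2024-01-15T05:46:40.078Z"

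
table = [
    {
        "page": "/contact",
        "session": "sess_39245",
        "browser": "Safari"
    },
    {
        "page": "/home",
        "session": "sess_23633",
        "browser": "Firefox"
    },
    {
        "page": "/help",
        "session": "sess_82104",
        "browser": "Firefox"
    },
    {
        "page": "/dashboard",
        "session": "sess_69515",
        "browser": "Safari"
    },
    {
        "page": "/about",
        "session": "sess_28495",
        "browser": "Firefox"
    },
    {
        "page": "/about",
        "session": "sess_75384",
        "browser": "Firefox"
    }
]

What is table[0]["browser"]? "Safari"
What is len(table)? 6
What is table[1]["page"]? "/home"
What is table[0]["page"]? "/contact"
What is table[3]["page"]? "/dashboard"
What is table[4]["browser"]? "Firefox"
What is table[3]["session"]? "sess_69515"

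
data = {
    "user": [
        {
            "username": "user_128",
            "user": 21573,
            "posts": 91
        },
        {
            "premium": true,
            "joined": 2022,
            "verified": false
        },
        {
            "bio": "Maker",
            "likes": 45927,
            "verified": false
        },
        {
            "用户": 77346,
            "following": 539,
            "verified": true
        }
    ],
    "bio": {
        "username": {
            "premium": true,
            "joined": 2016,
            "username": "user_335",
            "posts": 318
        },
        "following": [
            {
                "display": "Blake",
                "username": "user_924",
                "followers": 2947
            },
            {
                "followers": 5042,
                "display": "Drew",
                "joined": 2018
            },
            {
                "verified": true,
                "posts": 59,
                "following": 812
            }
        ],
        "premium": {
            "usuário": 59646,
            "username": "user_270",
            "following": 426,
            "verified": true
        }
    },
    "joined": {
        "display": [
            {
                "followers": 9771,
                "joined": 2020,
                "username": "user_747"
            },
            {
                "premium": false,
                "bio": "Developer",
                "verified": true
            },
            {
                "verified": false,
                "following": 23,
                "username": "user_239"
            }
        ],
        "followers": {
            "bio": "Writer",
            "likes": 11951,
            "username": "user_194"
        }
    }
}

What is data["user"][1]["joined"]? 2022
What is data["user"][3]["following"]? 539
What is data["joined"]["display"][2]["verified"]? False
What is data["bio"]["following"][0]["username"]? "user_924"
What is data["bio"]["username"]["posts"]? 318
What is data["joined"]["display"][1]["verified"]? True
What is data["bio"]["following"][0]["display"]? "Blake"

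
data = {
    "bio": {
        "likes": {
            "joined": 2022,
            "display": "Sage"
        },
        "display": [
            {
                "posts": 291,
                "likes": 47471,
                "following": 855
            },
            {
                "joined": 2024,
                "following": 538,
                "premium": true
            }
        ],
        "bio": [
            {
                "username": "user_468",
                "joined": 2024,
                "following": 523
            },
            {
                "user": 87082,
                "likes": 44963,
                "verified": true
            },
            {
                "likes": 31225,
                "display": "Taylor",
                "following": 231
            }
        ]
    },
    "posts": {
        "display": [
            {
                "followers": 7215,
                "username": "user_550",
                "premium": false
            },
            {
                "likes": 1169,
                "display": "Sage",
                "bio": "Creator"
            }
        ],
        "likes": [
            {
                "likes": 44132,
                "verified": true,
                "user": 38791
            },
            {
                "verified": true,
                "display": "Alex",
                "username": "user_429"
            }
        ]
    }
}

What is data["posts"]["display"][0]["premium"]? False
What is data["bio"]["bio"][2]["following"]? 231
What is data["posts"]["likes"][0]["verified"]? True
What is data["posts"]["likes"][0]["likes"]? 44132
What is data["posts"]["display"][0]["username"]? "user_550"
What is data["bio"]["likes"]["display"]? "Sage"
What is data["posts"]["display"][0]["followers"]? 7215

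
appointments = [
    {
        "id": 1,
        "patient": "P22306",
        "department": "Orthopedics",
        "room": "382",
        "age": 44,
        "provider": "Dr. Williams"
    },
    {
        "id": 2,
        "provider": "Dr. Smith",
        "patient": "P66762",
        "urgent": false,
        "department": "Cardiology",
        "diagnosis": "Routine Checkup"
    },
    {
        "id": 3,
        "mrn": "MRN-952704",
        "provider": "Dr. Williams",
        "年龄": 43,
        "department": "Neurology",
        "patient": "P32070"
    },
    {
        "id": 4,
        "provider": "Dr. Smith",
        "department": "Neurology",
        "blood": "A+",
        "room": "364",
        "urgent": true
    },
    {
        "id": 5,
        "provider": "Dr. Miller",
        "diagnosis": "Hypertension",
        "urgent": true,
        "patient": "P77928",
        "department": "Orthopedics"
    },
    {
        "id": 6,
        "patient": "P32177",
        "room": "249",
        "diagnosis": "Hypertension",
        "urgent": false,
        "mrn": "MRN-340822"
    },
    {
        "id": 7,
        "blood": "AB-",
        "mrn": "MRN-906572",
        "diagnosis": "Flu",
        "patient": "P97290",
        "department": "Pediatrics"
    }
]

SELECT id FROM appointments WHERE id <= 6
[1, 2, 3, 4, 5, 6]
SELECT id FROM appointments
[1, 2, 3, 4, 5, 6, 7]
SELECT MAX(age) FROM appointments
44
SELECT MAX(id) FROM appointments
7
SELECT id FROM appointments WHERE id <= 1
[1]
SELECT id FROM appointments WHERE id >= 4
[4, 5, 6, 7]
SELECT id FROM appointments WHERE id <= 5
[1, 2, 3, 4, 5]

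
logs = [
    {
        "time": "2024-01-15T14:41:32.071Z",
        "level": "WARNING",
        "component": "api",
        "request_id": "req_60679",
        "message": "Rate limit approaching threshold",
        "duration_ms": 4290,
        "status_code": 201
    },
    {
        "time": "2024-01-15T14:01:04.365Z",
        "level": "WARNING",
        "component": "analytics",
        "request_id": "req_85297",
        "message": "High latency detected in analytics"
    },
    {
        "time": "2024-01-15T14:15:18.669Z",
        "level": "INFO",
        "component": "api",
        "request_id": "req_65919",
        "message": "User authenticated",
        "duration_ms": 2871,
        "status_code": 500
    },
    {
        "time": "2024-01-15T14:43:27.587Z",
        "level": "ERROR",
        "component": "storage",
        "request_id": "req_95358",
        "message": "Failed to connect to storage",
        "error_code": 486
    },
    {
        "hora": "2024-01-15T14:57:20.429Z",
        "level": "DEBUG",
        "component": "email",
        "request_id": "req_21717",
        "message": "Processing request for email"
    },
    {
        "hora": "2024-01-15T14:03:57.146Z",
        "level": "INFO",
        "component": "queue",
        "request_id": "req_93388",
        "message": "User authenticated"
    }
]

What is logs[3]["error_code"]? 486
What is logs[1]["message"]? "High latency detected in analytics"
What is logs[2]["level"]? "INFO"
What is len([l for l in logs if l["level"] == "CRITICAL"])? 0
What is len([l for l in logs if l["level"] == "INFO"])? 2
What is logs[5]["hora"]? "2024-01-15T14:03:57.146Z"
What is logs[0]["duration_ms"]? 4290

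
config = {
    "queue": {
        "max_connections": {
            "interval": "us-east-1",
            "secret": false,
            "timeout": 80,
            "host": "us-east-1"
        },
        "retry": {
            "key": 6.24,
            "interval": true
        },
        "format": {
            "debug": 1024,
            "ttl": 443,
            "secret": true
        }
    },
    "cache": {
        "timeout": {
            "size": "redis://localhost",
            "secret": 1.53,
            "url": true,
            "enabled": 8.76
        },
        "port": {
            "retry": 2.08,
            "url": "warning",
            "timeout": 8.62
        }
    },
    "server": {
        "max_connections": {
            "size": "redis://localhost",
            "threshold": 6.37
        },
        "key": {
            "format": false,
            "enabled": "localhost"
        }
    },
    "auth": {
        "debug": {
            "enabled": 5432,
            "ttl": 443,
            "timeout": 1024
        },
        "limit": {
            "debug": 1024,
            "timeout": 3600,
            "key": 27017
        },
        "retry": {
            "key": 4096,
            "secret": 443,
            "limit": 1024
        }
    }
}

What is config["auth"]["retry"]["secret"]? 443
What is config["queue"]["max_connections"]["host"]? "us-east-1"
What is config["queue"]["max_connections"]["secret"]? False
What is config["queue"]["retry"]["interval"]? True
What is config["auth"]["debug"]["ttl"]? 443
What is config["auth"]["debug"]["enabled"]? 5432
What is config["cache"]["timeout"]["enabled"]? 8.76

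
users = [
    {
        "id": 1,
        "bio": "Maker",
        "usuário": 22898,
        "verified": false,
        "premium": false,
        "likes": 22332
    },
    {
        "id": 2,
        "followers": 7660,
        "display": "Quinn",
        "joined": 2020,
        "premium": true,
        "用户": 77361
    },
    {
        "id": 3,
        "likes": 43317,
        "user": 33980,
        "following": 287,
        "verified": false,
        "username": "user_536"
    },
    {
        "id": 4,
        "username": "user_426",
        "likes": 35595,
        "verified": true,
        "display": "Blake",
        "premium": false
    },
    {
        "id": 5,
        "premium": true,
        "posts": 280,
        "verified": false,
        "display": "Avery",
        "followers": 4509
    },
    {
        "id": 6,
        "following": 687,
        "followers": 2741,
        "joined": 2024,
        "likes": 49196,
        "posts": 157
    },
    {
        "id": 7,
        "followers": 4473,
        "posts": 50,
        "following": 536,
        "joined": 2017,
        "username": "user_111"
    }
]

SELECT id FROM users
[1, 2, 3, 4, 5, 6, 7]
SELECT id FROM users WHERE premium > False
[2, 5]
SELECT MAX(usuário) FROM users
22898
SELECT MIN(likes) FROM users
22332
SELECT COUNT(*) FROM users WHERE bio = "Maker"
1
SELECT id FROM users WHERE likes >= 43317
[3, 6]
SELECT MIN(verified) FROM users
False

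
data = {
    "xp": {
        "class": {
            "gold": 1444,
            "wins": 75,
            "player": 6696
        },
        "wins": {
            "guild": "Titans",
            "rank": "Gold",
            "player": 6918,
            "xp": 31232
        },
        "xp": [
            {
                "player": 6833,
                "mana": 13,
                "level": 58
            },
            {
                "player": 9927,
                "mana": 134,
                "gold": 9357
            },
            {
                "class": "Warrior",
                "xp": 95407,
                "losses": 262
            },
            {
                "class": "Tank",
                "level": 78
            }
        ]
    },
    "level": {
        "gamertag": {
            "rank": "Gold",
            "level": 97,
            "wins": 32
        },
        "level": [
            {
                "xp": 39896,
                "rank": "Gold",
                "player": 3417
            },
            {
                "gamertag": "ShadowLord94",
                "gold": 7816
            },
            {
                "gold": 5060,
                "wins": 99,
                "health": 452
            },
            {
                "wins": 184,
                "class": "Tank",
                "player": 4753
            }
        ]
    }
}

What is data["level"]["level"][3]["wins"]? 184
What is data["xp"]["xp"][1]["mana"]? 134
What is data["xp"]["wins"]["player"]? 6918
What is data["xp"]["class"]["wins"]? 75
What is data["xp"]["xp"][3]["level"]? 78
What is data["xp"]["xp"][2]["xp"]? 95407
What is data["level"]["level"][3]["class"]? "Tank"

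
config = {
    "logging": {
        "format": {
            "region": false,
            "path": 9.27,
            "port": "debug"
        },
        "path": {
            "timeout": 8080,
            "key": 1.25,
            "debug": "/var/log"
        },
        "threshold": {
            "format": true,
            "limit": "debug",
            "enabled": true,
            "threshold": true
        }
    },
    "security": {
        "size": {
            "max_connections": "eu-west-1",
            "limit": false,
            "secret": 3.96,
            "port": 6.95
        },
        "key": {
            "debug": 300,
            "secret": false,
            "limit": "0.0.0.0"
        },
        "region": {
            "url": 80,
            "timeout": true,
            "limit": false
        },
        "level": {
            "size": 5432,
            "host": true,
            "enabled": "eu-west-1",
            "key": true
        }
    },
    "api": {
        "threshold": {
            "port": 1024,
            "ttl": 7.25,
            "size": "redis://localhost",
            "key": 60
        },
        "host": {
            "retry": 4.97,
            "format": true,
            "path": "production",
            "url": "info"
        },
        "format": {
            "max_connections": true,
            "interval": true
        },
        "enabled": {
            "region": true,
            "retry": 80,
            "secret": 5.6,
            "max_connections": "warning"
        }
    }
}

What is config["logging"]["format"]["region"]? False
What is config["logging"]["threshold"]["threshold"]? True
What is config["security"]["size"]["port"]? 6.95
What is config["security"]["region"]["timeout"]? True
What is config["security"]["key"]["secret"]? False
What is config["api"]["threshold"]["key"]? 60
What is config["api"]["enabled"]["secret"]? 5.6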